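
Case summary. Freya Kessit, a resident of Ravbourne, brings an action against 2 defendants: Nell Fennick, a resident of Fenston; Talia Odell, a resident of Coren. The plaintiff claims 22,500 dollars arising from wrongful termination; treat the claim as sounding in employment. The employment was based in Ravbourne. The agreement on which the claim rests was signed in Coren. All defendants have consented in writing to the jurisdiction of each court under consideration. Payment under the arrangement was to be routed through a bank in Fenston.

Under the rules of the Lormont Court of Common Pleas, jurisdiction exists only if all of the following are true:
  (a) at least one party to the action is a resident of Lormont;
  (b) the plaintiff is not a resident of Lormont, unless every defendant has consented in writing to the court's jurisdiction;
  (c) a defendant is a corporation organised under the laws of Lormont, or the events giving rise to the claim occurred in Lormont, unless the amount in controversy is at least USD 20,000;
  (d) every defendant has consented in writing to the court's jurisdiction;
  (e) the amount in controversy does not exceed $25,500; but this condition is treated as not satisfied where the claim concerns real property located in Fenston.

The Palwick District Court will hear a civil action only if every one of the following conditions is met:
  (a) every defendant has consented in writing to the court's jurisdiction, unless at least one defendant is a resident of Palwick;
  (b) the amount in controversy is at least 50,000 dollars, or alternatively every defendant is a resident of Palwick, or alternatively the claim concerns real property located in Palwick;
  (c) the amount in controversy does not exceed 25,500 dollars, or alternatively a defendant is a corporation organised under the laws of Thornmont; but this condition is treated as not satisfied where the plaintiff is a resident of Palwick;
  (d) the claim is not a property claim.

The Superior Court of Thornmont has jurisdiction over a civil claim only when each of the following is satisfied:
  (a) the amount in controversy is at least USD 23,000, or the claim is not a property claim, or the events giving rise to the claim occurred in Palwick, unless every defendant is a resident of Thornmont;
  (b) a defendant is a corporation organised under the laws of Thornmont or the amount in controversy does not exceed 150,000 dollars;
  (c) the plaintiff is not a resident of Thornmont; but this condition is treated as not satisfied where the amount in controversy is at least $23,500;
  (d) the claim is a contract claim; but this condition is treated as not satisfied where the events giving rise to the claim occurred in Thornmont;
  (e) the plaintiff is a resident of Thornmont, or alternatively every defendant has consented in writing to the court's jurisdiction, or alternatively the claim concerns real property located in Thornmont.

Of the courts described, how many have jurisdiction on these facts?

0

The Lormont Court of Common Pleas:
  (a) No party resides in Lormont. Not met.
  (b) The plaintiff resides in Ravbourne, which is not Lormont. Satisfied.
  (c) No defendant is a corporation; the operative events occurred in Ravbourne, not Lormont — every alternative fails. The proviso rescues it, though: the amount in controversy is USD 22,500, which meets the 20,000 dollars floor. Condition met.
  (d) Every defendant has filed written consent. Condition met.
  (e) The amount in controversy is $22,500, within the 25,500 dollars ceiling. The carve-out does not apply: the claim does not concern real property. Satisfied.
  → Not every requirement is met — no jurisdiction.
The Palwick District Court:
  (a) Every defendant has filed written consent. Met.
  (b) The amount in controversy is 22,500 dollars, below the USD 50,000 floor; the defendants reside as follows — Nell Fennick in Fenston, Talia Odell in Coren — not all in Palwick; the claim does not concern real property — every alternative fails. Condition not met.
  (c) The amount in controversy is USD 22,500, within the $25,500 ceiling, so this disjunct is met. And the carve-out is inapplicable — the plaintiff resides in Ravbourne, not Palwick. Condition met.
  (d) The claim is an employment claim, not a property claim. Condition met.
  → The court lacks jurisdiction.
The Superior Court of Thornmont:
  (a) The claim is an employment claim, not a property claim — that alternative is enough. Condition met.
  (b) The amount in controversy is USD 22,500, within the USD 150,000 ceiling, so one alternative holds. Condition met.
  (c) The plaintiff resides in Ravbourne, which is not Thornmont. And the carve-out is inapplicable — the amount in controversy is 22,500 dollars, below the $23,500 floor. Met.
  (d) The claim is an employment claim, not a contract claim. Condition not met.
  (e) Every defendant has filed written consent, so one alternative holds. Met.
  → At least one condition fails; no jurisdiction.
No court satisfies all of its conditions.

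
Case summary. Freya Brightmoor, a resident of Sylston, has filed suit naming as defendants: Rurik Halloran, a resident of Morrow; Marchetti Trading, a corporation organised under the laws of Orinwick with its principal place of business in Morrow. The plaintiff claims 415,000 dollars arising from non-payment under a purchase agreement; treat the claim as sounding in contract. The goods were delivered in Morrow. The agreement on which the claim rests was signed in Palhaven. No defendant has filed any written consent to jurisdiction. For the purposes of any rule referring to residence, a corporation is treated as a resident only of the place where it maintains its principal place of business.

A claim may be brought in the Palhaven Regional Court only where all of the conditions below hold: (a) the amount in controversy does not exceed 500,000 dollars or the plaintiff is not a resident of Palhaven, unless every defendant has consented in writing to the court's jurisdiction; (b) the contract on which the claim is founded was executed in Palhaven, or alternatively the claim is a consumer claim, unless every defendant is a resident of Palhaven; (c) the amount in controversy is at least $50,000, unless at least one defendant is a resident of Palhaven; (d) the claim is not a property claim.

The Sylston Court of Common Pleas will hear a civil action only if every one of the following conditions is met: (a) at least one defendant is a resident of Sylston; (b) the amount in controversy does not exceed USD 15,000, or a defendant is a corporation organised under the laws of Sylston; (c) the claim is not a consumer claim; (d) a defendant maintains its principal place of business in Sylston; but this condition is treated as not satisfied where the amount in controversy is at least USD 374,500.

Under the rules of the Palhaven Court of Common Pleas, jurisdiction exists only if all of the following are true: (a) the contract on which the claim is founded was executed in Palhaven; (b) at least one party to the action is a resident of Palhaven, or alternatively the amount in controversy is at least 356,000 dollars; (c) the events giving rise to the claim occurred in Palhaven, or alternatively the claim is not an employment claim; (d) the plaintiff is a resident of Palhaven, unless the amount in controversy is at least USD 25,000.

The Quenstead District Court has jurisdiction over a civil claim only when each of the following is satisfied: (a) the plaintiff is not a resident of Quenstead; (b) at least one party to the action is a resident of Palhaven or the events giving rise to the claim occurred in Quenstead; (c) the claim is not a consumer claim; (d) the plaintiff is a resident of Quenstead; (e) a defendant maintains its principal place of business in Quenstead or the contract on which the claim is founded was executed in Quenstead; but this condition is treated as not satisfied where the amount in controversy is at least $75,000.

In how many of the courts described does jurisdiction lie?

2

The Palhaven Regional Court:
  (a) The amount in controversy is $415,000, within the USD 500,000 ceiling, which satisfies one of the alternatives. Condition met.
  (b) The contract was executed in Palhaven, so one alternative holds. Condition met.
  (c) The amount in controversy is USD 415,000, which meets the USD 50,000 floor. Satisfied.
  (d) The claim is a contract claim, not a property claim. Met.
  → All conditions met; jurisdiction exists.
The Sylston Court of Common Pleas:
  (a) No defendant resides in Sylston (they reside in Morrow, Morrow). Not satisfied.
  (b) The amount in controversy is USD 415,000, above the 15,000 dollars ceiling; the corporate defendant(s) are organised in Orinwick, not Sylston — every alternative fails. Condition not met.
  (c) The claim is a contract claim, not a consumer claim. Condition met.
  (d) The corporate defendant(s) have their principal place of business in Morrow, not Sylston. Condition not met.
  → The court lacks jurisdiction.
The Palhaven Court of Common Pleas:
  (a) The contract was executed in Palhaven. Met.
  (b) The amount in controversy is 415,000 dollars, which meets the $356,000 floor, which satisfies one of the alternatives. Satisfied.
  (c) The claim is a contract claim, not an employment claim — that alternative is enough. Satisfied.
  (d) The plaintiff resides in Sylston, not Palhaven. But the amount in controversy is $415,000, which meets the 25,000 dollars floor, and the 'unless' clause therefore excuses the requirement. Satisfied.
  → All conditions met; jurisdiction exists.
The Quenstead District Court:
  (a) The plaintiff resides in Sylston, which is not Quenstead. Condition met.
  (b) No party resides in Palhaven; the operative events occurred in Morrow, not Quenstead — no alternative holds. Not met.
  (c) The claim is a contract claim, not a consumer claim. Met.
  (d) The plaintiff resides in Sylston, not Quenstead. Not met.
  (e) The corporate defendant(s) have their principal place of business in Morrow, not Quenstead; the contract was executed in Palhaven, not Quenstead — no alternative holds. Not satisfied.
  → Not every requirement is met — no jurisdiction.
Courts with jurisdiction: the Palhaven Regional Court, the Palhaven Court of Common Pleas — 2 in total.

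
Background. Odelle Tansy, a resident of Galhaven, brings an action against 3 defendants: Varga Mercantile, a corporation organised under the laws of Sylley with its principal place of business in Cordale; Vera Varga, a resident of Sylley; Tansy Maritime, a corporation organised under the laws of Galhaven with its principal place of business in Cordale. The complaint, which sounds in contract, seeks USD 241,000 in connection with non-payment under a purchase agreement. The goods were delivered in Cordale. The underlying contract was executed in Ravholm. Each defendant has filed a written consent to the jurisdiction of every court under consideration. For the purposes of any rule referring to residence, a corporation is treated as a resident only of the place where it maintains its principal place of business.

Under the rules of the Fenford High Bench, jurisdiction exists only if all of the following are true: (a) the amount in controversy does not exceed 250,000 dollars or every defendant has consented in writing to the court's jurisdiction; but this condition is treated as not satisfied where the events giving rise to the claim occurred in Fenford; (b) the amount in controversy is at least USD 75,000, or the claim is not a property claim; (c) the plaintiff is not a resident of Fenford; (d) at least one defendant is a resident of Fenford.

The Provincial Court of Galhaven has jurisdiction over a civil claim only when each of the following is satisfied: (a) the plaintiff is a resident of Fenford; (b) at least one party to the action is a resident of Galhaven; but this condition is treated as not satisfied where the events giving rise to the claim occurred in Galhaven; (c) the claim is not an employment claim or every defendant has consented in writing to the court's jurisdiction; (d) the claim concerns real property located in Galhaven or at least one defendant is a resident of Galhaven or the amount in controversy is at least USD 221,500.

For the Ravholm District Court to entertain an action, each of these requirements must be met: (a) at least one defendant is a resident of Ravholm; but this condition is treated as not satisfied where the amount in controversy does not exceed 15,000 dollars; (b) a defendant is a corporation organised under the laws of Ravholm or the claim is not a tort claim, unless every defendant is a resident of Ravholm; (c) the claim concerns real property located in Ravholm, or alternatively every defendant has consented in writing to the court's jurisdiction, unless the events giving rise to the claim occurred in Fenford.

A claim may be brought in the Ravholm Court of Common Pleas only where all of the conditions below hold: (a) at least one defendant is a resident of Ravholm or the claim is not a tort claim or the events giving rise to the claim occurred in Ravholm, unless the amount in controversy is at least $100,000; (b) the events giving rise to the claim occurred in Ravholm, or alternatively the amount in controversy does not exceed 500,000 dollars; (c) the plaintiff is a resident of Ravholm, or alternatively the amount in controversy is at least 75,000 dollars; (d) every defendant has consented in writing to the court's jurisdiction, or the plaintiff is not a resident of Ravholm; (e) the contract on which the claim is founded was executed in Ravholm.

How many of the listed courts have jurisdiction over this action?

1

The Fenford High Bench:
  (a) The amount in controversy is USD 241,000, within the $250,000 ceiling, so this disjunct is met. The carve-out does not apply: the operative events occurred in Cordale, not Fenford. Satisfied.
  (b) The amount in controversy is $241,000, which meets the USD 75,000 floor, which satisfies one of the alternatives. Satisfied.
  (c) The plaintiff resides in Galhaven, which is not Fenford. Satisfied.
  (d) No defendant resides in Fenford (they reside in Cordale, Sylley, Cordale). Condition not met.
  → Not every requirement is met — no jurisdiction.
The Provincial Court of Galhaven:
  (a) The plaintiff resides in Galhaven, not Fenford. Fails.
  (b) Odelle Tansy resides in Galhaven. The carve-out does not apply: the operative events occurred in Cordale, not Galhaven. Met.
  (c) The claim is a contract claim, not an employment claim, which satisfies one of the alternatives. Satisfied.
  (d) The amount in controversy is $241,000, which meets the 221,500 dollars floor, which satisfies one of the alternatives. Met.
  → The court lacks jurisdiction.
The Ravholm District Court:
  (a) No defendant resides in Ravholm (they reside in Cordale, Sylley, Cordale). Condition not met.
  (b) The claim is a contract claim, not a tort claim, so this disjunct is met. Condition met.
  (c) Every defendant has filed written consent — that alternative is enough. Condition met.
  → At least one condition fails; no jurisdiction.
The Ravholm Court of Common Pleas:
  (a) The claim is a contract claim, not a tort claim — that alternative is enough. Satisfied.
  (b) The amount in controversy is USD 241,000, within the USD 500,000 ceiling, so this disjunct is met. Satisfied.
  (c) The amount in controversy is $241,000, which meets the $75,000 floor, so one alternative holds. Met.
  (d) Every defendant has filed written consent, so one alternative holds. Met.
  (e) The contract was executed in Ravholm. Condition met.
  → All conditions met; jurisdiction exists.
Courts with jurisdiction: the Ravholm Court of Common Pleas — 1 in total.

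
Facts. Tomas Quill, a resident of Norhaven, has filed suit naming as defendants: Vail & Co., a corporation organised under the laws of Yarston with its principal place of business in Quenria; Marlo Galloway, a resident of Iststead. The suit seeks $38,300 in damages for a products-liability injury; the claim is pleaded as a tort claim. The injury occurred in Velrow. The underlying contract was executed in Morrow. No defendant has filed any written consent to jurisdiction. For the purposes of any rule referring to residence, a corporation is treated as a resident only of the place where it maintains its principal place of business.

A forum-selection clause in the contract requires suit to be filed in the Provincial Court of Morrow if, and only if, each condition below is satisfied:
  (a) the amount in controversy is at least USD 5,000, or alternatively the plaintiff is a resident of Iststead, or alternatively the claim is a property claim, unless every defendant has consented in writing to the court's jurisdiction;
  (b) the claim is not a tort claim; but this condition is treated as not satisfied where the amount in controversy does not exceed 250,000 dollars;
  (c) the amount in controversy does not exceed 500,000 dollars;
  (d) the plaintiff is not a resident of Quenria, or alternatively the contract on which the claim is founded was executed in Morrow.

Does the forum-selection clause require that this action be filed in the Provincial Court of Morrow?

No

The Provincial Court of Morrow:
  (a) The amount in controversy is $38,300, which meets the $5,000 floor — that alternative is enough. Met.
  (b) The claim is a tort claim. Not met.
  (c) The amount in controversy is USD 38,300, within the USD 500,000 ceiling. Condition met.
  (d) The plaintiff resides in Norhaven, which is not Quenria, so one alternative holds. Condition met.
  → The clause does not apply.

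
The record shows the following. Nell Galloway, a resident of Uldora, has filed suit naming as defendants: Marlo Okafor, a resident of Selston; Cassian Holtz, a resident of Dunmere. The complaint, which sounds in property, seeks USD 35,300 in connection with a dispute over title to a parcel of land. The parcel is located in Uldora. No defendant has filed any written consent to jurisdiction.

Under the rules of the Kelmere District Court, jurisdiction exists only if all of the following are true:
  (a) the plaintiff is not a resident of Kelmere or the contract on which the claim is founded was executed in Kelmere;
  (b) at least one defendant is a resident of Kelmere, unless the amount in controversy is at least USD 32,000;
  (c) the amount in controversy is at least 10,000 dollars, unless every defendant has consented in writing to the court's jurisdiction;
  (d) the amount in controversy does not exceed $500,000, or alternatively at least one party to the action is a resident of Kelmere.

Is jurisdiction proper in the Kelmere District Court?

The Kelmere District Court:
  (a) The plaintiff resides in Uldora, which is not Kelmere, which satisfies one of the alternatives. Met.
  (b) No defendant resides in Kelmere (they reside in Selston, Dunmere). But the amount in controversy is $35,300, which meets the 32,000 dollars floor, and the 'unless' clause therefore excuses the requirement. Condition met.
  (c) The amount in controversy is USD 35,300, which meets the 10,000 dollars floor. Condition met.
  (d) The amount in controversy is USD 35,300, within the $500,000 ceiling, so this disjunct is met. Condition met.
  → The court has jurisdiction.

Yes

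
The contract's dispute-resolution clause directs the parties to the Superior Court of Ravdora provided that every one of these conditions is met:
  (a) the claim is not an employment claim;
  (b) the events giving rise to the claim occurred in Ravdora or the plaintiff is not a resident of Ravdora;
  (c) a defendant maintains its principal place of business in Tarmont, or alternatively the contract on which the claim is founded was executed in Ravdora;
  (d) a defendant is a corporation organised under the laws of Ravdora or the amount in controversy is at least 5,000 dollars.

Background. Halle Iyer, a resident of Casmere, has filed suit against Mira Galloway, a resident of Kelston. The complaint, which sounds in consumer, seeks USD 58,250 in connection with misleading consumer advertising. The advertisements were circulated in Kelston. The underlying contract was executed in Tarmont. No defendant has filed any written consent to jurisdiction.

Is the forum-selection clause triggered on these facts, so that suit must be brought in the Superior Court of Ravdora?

The Superior Court of Ravdora:
  (a) The claim is a consumer claim, not an employment claim. Satisfied.
  (b) The plaintiff resides in Casmere, which is not Ravdora, which satisfies one of the alternatives. Satisfied.
  (c) No defendant is a corporation; the contract was executed in Tarmont, not Ravdora — every alternative fails. Fails.
  (d) The amount in controversy is $58,250, which meets the 5,000 dollars floor, which satisfies one of the alternatives. Condition met.
  → Forum clause is not triggered.

No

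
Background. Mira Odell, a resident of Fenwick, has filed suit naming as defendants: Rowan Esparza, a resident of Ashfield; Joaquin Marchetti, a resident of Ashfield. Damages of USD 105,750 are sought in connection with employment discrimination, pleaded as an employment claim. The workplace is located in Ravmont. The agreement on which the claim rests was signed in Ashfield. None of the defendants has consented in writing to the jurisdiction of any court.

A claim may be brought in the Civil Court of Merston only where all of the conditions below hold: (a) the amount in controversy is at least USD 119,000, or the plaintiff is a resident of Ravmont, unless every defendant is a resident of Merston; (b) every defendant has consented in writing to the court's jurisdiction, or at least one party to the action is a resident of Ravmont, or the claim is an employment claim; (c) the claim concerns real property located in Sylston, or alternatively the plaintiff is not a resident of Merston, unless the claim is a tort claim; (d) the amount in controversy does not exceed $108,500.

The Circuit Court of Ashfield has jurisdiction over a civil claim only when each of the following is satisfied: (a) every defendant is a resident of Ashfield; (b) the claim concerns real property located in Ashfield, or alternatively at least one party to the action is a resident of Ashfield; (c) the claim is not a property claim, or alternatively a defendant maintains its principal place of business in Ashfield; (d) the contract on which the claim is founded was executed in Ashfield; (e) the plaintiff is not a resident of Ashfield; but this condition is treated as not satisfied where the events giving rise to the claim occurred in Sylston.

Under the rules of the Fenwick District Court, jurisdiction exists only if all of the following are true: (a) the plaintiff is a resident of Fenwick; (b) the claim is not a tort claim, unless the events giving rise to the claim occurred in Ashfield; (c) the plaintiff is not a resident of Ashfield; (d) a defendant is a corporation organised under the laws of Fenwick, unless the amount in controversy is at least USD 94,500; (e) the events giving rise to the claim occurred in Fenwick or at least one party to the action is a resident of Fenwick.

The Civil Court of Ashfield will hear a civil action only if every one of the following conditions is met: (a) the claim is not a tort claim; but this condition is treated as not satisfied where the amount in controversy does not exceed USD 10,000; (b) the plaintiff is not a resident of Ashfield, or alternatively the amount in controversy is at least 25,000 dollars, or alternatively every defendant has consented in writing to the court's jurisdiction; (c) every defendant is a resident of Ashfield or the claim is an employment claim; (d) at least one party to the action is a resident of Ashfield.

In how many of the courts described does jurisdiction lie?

3

The Civil Court of Merston:
  (a) The amount in controversy is USD 105,750, below the 119,000 dollars floor; the plaintiff resides in Fenwick, not Ravmont — every alternative fails. Nor does the 'unless' clause help: the defendants reside as follows — Rowan Esparza in Ashfield, Joaquin Marchetti in Ashfield — not all in Merston. Not met.
  (b) The claim is an employment claim, so one alternative holds. Condition met.
  (c) The plaintiff resides in Fenwick, which is not Merston, so one alternative holds. Condition met.
  (d) The amount in controversy is USD 105,750, within the $108,500 ceiling. Condition met.
  → No jurisdiction.
The Circuit Court of Ashfield:
  (a) The defendants reside as follows — Rowan Esparza in Ashfield, Joaquin Marchetti in Ashfield — all in Ashfield. Condition met.
  (b) Rowan Esparza resides in Ashfield, which satisfies one of the alternatives. Condition met.
  (c) The claim is an employment claim, not a property claim, so this disjunct is met. Met.
  (d) The contract was executed in Ashfield. Condition met.
  (e) The plaintiff resides in Fenwick, which is not Ashfield. And the carve-out is inapplicable — the operative events occurred in Ravmont, not Sylston. Met.
  → All conditions met; jurisdiction exists.
The Fenwick District Court:
  (a) The plaintiff resides in Fenwick. Condition met.
  (b) The claim is an employment claim, not a tort claim. Met.
  (c) The plaintiff resides in Fenwick, which is not Ashfield. Satisfied.
  (d) No defendant is a corporation. But the amount in controversy is $105,750, which meets the 94,500 dollars floor, and the 'unless' clause therefore excuses the requirement. Satisfied.
  (e) Mira Odell resides in Fenwick, which satisfies one of the alternatives. Met.
  → The court has jurisdiction.
The Civil Court of Ashfield:
  (a) The claim is an employment claim, not a tort claim. And the carve-out is inapplicable — the amount in controversy is 105,750 dollars, above the 10,000 dollars ceiling. Met.
  (b) The plaintiff resides in Fenwick, which is not Ashfield, which satisfies one of the alternatives. Condition met.
  (c) The defendants reside as follows — Rowan Esparza in Ashfield, Joaquin Marchetti in Ashfield — all in Ashfield, so one alternative holds. Condition met.
  (d) Rowan Esparza resides in Ashfield. Met.
  → The court has jurisdiction.
Courts with jurisdiction: the Circuit Court of Ashfield, the Fenwick District Court, the Civil Court of Ashfield — 3 in total.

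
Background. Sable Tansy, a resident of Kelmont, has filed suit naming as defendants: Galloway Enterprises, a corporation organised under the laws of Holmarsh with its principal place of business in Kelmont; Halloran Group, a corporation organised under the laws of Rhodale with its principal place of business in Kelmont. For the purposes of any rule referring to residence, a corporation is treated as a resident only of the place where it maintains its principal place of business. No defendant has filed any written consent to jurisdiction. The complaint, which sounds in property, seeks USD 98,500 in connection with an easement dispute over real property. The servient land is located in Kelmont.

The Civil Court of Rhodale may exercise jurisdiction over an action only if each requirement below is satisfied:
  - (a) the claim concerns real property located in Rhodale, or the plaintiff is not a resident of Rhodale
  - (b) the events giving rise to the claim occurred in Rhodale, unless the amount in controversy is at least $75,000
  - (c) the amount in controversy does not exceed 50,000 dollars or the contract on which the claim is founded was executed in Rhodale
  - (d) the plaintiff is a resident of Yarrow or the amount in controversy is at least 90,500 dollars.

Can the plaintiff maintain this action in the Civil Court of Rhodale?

The Civil Court of Rhodale:
  (a) The plaintiff resides in Kelmont, which is not Rhodale, which satisfies one of the alternatives. Met.
  (b) The operative events occurred in Kelmont, not Rhodale. But the amount in controversy is USD 98,500, which meets the 75,000 dollars floor, and the 'unless' clause therefore excuses the requirement. Satisfied.
  (c) The amount in controversy is 98,500 dollars, above the 50,000 dollars ceiling; no contract (and hence no place of execution) is alleged — none of the alternatives is met. Not met.
  (d) The amount in controversy is USD 98,500, which meets the $90,500 floor, so one alternative holds. Condition met.
  → Not every requirement is met — no jurisdiction.

No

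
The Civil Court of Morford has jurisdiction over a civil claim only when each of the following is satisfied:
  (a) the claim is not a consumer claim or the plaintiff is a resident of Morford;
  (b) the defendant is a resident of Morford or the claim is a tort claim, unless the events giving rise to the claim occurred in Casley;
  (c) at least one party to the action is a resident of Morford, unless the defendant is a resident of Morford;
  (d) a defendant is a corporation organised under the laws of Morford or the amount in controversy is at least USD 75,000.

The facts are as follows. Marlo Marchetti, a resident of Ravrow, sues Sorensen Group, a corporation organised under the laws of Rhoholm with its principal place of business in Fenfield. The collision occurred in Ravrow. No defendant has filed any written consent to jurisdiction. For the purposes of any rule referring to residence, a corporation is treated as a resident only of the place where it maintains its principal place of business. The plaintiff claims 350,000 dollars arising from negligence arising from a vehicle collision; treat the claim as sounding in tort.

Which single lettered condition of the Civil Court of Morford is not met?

(c)

The Civil Court of Morford:
  (a) The claim is a tort claim, not a consumer claim, so one alternative holds. Condition met.
  (b) The claim is a tort claim, so this disjunct is met. Condition met.
  (c) No party resides in Morford. And the defendant resides in Fenfield, not Morford, so the proviso does not save it. Condition not met.
  (d) The amount in controversy is USD 350,000, which meets the $75,000 floor, so this disjunct is met. Condition met.
Only condition (c) fails.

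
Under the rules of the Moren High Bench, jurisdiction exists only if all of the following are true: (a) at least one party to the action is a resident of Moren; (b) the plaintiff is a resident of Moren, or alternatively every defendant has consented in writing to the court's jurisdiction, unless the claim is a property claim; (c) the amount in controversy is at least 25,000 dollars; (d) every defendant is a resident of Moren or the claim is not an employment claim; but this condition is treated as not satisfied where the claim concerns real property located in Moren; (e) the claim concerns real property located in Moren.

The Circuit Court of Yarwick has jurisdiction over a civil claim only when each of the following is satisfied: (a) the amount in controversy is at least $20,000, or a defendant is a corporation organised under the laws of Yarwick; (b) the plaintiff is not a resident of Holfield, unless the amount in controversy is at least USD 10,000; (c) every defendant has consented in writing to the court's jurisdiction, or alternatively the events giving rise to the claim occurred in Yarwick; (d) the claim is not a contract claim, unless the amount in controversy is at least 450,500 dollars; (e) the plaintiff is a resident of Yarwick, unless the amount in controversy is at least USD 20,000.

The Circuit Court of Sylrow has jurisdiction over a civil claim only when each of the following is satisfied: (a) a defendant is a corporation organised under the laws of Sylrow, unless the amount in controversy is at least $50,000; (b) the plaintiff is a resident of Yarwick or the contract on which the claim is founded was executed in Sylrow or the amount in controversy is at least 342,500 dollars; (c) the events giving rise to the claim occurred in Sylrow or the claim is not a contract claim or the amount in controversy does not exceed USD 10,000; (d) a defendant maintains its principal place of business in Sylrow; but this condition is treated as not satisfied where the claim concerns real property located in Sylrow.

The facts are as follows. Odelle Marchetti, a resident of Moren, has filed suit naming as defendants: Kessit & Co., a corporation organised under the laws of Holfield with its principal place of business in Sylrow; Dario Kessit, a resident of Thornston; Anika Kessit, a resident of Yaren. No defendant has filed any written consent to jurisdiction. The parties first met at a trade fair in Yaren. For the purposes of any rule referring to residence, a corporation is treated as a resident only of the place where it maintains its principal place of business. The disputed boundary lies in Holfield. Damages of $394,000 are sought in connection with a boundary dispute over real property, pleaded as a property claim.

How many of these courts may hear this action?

The Moren High Bench:
  (a) Odelle Marchetti resides in Moren. Met.
  (b) The plaintiff resides in Moren, so one alternative holds. Condition met.
  (c) The amount in controversy is USD 394,000, which meets the 25,000 dollars floor. Met.
  (d) The claim is a property claim, not an employment claim, which satisfies one of the alternatives. The exception is not triggered, since the property lies in Holfield, not Moren. Satisfied.
  (e) The property lies in Holfield, not Moren. Fails.
  → At least one condition fails; no jurisdiction.
The Circuit Court of Yarwick:
  (a) The amount in controversy is $394,000, which meets the $20,000 floor, so this disjunct is met. Satisfied.
  (b) The plaintiff resides in Moren, which is not Holfield. Condition met.
  (c) No such written consent has been filed; the operative events occurred in Holfield, not Yarwick — every alternative fails. Fails.
  (d) The claim is a property claim, not a contract claim. Met.
  (e) The plaintiff resides in Moren, not Yarwick. The proviso rescues it, though: the amount in controversy is $394,000, which meets the 20,000 dollars floor. Satisfied.
  → At least one condition fails; no jurisdiction.
The Circuit Court of Sylrow:
  (a) The corporate defendant(s) are organised in Holfield, not Sylrow. But the amount in controversy is 394,000 dollars, which meets the USD 50,000 floor, and the 'unless' clause therefore excuses the requirement. Satisfied.
  (b) The amount in controversy is USD 394,000, which meets the USD 342,500 floor, so one alternative holds. Satisfied.
  (c) The claim is a property claim, not a contract claim, which satisfies one of the alternatives. Condition met.
  (d) Kessit & Co. has its principal place of business in Sylrow. And the carve-out is inapplicable — the property lies in Holfield, not Sylrow. Satisfied.
  → Jurisdiction lies.
Courts with jurisdiction: the Circuit Court of Sylrow — 1 in total.

1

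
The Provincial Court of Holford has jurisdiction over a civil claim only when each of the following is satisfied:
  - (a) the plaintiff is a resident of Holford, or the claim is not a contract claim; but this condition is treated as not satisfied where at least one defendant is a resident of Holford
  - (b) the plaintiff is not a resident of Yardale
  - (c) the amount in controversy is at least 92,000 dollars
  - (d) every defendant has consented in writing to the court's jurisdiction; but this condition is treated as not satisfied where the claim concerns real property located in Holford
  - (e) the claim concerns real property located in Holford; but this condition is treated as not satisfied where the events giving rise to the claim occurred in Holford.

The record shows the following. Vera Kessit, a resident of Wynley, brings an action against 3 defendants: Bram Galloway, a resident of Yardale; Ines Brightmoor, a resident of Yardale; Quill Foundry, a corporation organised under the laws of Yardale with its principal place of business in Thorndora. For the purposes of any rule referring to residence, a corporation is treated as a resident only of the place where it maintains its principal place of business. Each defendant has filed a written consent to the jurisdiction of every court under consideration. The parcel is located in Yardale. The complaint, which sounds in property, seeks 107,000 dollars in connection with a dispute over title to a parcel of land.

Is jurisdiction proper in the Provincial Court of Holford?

The Provincial Court of Holford:
  (a) The claim is a property claim, not a contract claim, so this disjunct is met. And the carve-out is inapplicable — no defendant resides in Holford (they reside in Yardale, Yardale, Thorndora). Met.
  (b) The plaintiff resides in Wynley, which is not Yardale. Condition met.
  (c) The amount in controversy is 107,000 dollars, which meets the $92,000 floor. Satisfied.
  (d) Every defendant has filed written consent. And the carve-out is inapplicable — the property lies in Yardale, not Holford. Satisfied.
  (e) The property lies in Yardale, not Holford. Not met.
  → Not every requirement is met — no jurisdiction.

No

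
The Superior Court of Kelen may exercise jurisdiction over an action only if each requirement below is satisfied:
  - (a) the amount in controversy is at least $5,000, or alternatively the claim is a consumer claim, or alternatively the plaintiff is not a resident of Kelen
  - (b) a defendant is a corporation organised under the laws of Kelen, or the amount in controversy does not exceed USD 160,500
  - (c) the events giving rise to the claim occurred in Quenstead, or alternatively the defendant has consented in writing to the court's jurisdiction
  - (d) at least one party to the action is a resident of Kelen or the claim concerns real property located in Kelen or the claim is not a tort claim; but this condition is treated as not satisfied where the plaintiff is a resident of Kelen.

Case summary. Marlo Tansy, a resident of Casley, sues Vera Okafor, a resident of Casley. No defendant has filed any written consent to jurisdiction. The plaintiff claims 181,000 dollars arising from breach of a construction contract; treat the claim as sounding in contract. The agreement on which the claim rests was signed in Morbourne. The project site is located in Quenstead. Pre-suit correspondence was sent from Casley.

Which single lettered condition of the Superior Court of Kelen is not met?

The Superior Court of Kelen:
  (a) The amount in controversy is $181,000, which meets the 5,000 dollars floor — that alternative is enough. Satisfied.
  (b) No defendant is a corporation; the amount in controversy is 181,000 dollars, above the USD 160,500 ceiling — no alternative holds. Not met.
  (c) The operative events occurred in Quenstead, so one alternative holds. Met.
  (d) The claim is a contract claim, not a tort claim, so this disjunct is met. The carve-out does not apply: the plaintiff resides in Casley, not Kelen. Condition met.
Only condition (b) fails.

(b)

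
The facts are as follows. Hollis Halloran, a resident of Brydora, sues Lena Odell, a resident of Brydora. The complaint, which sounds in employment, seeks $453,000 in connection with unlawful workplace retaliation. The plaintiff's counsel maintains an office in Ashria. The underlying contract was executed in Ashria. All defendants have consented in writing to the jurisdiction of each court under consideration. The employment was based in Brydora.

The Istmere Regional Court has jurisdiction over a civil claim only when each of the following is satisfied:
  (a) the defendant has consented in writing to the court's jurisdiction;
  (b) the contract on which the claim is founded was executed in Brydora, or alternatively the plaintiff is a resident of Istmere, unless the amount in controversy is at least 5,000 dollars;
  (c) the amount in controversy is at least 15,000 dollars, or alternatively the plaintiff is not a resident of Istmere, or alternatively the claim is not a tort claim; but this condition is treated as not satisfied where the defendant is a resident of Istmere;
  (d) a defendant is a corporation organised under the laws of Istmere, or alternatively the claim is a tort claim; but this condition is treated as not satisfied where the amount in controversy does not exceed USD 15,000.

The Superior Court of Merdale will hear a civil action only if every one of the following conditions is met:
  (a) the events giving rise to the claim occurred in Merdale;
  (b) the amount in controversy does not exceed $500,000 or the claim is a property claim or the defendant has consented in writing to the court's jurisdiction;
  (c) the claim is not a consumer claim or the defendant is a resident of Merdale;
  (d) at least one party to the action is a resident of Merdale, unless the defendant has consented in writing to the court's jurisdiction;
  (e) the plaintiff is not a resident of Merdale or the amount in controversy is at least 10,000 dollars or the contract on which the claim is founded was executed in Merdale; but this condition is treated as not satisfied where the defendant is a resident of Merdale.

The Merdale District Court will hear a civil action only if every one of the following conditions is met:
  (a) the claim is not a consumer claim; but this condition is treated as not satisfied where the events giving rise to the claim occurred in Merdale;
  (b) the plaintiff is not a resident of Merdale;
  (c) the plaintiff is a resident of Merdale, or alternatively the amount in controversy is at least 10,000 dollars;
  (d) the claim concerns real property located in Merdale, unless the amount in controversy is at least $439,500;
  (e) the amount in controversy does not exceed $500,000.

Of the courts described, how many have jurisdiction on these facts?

The Istmere Regional Court:
  (a) Every defendant has filed written consent. Met.
  (b) The contract was executed in Ashria, not Brydora; the plaintiff resides in Brydora, not Istmere — no alternative holds. However, the amount in controversy is $453,000, which meets the 5,000 dollars floor, so the 'unless' proviso supplies this condition. Condition met.
  (c) The amount in controversy is USD 453,000, which meets the 15,000 dollars floor, so this disjunct is met. And the carve-out is inapplicable — the defendant resides in Brydora, not Istmere. Met.
  (d) No defendant is a corporation; the claim is an employment claim, not a tort claim — none of the alternatives is met. Condition not met.
  → No jurisdiction.
The Superior Court of Merdale:
  (a) The operative events occurred in Brydora, not Merdale. Not satisfied.
  (b) The amount in controversy is USD 453,000, within the USD 500,000 ceiling, which satisfies one of the alternatives. Condition met.
  (c) The claim is an employment claim, not a consumer claim, which satisfies one of the alternatives. Condition met.
  (d) No party resides in Merdale. But every defendant has filed written consent, and the 'unless' clause therefore excuses the requirement. Satisfied.
  (e) The plaintiff resides in Brydora, which is not Merdale, so this disjunct is met. The carve-out does not apply: the defendant resides in Brydora, not Merdale. Satisfied.
  → At least one condition fails; no jurisdiction.
The Merdale District Court:
  (a) The claim is an employment claim, not a consumer claim. The carve-out does not apply: the operative events occurred in Brydora, not Merdale. Satisfied.
  (b) The plaintiff resides in Brydora, which is not Merdale. Satisfied.
  (c) The amount in controversy is USD 453,000, which meets the USD 10,000 floor — that alternative is enough. Satisfied.
  (d) The claim does not concern real property. The proviso rescues it, though: the amount in controversy is $453,000, which meets the USD 439,500 floor. Satisfied.
  (e) The amount in controversy is USD 453,000, within the $500,000 ceiling. Met.
  → Jurisdiction lies.
Courts with jurisdiction: the Merdale District Court — 1 in total.

1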